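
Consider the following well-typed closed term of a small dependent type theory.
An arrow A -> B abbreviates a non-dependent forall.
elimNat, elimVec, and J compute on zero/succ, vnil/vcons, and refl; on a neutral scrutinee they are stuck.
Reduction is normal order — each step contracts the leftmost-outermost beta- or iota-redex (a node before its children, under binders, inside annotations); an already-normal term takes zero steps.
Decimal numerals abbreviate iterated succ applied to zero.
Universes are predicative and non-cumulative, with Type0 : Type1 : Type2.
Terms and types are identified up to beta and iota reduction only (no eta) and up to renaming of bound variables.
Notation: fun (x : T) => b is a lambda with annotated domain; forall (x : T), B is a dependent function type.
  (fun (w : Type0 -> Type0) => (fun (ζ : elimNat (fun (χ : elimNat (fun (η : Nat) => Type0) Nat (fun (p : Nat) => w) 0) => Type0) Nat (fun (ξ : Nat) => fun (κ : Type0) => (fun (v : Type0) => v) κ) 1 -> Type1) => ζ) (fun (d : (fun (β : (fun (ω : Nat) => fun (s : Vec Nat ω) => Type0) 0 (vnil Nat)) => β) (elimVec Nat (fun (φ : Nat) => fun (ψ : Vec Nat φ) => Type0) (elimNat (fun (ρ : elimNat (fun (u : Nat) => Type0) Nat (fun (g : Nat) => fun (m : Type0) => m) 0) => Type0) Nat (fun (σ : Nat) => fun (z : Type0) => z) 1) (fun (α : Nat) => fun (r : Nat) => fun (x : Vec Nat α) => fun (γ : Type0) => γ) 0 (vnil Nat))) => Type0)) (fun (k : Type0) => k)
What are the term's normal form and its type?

reduced normal form:
  fun (w : Nat) => Type0
inferred type:
  Nat -> Type1


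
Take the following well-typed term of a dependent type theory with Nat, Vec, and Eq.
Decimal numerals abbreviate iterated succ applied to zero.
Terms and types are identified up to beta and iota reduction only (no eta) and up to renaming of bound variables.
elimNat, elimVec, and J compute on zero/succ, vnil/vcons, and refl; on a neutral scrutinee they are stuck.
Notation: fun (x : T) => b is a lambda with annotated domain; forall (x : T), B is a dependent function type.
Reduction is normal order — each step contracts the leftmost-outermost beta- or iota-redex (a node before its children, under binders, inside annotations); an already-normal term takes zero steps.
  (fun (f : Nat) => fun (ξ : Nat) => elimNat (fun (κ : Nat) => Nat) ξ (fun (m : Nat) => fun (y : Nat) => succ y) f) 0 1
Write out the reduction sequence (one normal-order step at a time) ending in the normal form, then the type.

reduction (normal order):
  (fun (f : Nat) => fun (ξ : Nat) => elimNat (fun (κ : Nat) => Nat) ξ (fun (m : Nat) => fun (y : Nat) => succ y) f) 0 1
  ~> (fun (f : Nat) => elimNat (fun (ξ : Nat) => Nat) f (fun (κ : Nat) => fun (m : Nat) => succ m) 0) 1
  ~> elimNat (fun (f : Nat) => Nat) 1 (fun (ξ : Nat) => fun (κ : Nat) => succ κ) 0
  ~> 1
the term's type:
  Nat


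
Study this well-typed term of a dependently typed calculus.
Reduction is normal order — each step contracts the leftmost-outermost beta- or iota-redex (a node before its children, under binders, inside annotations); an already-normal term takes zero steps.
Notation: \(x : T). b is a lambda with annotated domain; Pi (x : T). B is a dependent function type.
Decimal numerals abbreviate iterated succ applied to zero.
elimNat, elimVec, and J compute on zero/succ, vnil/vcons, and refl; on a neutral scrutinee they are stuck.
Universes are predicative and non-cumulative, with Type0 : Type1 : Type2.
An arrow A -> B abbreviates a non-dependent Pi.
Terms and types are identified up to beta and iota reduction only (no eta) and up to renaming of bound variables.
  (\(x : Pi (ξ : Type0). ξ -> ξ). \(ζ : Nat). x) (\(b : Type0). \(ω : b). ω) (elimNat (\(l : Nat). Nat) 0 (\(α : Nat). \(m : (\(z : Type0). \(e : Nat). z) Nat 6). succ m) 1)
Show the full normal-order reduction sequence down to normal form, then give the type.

reduction (normal order):
  (\(x : Pi (ξ : Type0). ξ -> ξ). \(ζ : Nat). x) (\(b : Type0). \(ω : b). ω) (elimNat (\(l : Nat). Nat) 0 (\(α : Nat). \(m : (\(z : Type0). \(e : Nat). z) Nat 6). succ m) 1)
  ~> (\(x : Nat). \(ξ : Type0). \(ζ : ξ). ζ) (elimNat (\(b : Nat). Nat) 0 (\(ω : Nat). \(l : (\(α : Type0). \(m : Nat). α) Nat 6). succ l) 1)
  ~> \(x : Type0). \(ξ : x). ξ
the term's type:
  Pi (x : Type0). x -> x


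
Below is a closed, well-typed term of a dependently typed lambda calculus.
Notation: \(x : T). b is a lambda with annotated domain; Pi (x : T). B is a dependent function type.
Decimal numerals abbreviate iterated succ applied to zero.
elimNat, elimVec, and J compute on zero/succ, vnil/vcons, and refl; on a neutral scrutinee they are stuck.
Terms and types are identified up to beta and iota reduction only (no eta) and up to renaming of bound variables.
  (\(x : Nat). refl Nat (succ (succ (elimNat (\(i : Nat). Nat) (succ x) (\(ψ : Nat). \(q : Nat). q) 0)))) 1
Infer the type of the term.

the term's type:
  Eq Nat 4 4


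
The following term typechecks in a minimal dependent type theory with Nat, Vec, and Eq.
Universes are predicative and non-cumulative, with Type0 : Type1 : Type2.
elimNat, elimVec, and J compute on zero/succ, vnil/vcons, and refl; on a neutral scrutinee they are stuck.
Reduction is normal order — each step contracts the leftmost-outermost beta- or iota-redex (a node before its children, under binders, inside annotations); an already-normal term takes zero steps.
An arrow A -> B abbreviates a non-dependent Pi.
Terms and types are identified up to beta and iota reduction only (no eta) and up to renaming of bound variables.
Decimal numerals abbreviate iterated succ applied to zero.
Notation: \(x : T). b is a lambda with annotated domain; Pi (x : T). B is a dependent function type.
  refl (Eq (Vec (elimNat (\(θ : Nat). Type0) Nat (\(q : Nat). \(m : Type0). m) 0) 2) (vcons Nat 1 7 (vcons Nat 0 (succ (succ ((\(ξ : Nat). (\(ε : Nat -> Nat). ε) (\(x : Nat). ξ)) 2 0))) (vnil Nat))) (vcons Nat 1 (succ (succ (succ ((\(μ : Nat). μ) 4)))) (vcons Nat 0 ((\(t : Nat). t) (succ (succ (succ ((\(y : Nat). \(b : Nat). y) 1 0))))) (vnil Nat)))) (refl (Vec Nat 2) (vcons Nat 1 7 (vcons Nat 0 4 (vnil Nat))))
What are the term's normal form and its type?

resulting normal form:
  refl (Eq (Vec Nat 2) (vcons Nat 1 7 (vcons Nat 0 4 (vnil Nat))) (vcons Nat 1 7 (vcons Nat 0 4 (vnil Nat)))) (refl (Vec Nat 2) (vcons Nat 1 7 (vcons Nat 0 4 (vnil Nat))))
type:
  Eq (Eq (Vec Nat 2) (vcons Nat 1 7 (vcons Nat 0 4 (vnil Nat))) (vcons Nat 1 7 (vcons Nat 0 4 (vnil Nat)))) (refl (Vec Nat 2) (vcons Nat 1 7 (vcons Nat 0 4 (vnil Nat)))) (refl (Vec Nat 2) (vcons Nat 1 7 (vcons Nat 0 4 (vnil Nat))))
observation: the term reaches its normal form after 8 normal-order steps.


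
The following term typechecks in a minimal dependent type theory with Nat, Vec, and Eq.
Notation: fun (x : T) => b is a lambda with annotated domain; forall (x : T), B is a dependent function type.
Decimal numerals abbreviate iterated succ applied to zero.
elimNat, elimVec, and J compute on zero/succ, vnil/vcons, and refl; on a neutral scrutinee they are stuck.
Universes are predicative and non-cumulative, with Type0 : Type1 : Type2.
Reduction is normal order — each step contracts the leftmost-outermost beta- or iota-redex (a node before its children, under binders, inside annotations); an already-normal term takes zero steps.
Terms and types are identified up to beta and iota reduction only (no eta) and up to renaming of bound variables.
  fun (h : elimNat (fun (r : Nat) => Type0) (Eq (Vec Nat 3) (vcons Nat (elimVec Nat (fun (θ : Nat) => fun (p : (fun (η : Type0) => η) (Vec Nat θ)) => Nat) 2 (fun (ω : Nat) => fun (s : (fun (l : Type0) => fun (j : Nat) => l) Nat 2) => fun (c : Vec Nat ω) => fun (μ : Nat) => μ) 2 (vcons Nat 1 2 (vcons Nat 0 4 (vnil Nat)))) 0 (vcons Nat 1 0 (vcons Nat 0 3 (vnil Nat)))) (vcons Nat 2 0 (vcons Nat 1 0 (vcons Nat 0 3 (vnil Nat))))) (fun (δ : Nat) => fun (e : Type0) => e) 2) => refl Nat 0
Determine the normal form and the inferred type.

normal form:
  fun (h : Eq (Vec Nat 3) (vcons Nat 2 0 (vcons Nat 1 0 (vcons Nat 0 3 (vnil Nat)))) (vcons Nat 2 0 (vcons Nat 1 0 (vcons Nat 0 3 (vnil Nat))))) => refl Nat 0
type:
  forall (h : Eq (Vec Nat 3) (vcons Nat 2 0 (vcons Nat 1 0 (vcons Nat 0 3 (vnil Nat)))) (vcons Nat 2 0 (vcons Nat 1 0 (vcons Nat 0 3 (vnil Nat))))), Eq Nat 0 0


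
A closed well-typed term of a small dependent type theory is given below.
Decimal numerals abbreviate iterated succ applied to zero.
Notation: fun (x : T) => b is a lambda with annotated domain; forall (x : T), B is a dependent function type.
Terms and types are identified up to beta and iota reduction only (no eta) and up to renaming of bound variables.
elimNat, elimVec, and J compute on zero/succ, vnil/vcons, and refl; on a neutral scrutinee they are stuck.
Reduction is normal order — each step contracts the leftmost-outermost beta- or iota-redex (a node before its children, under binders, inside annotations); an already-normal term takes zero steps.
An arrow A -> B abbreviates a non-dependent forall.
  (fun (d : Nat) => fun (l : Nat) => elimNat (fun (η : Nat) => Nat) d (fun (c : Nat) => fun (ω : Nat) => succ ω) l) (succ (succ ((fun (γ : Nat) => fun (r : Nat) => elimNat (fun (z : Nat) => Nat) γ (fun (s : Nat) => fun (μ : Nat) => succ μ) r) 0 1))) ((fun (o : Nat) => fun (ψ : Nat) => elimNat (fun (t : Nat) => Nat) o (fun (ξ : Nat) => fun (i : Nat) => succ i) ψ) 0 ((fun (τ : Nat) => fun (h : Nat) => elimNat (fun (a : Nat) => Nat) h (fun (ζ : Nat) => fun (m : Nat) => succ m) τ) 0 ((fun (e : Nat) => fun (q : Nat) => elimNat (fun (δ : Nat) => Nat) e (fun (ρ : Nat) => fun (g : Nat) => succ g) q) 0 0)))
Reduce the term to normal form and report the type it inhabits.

reduced normal form:
  3
inferred type:
  Nat
observation: 18 normal-order steps normalize the term, beginning with a beta-redex.


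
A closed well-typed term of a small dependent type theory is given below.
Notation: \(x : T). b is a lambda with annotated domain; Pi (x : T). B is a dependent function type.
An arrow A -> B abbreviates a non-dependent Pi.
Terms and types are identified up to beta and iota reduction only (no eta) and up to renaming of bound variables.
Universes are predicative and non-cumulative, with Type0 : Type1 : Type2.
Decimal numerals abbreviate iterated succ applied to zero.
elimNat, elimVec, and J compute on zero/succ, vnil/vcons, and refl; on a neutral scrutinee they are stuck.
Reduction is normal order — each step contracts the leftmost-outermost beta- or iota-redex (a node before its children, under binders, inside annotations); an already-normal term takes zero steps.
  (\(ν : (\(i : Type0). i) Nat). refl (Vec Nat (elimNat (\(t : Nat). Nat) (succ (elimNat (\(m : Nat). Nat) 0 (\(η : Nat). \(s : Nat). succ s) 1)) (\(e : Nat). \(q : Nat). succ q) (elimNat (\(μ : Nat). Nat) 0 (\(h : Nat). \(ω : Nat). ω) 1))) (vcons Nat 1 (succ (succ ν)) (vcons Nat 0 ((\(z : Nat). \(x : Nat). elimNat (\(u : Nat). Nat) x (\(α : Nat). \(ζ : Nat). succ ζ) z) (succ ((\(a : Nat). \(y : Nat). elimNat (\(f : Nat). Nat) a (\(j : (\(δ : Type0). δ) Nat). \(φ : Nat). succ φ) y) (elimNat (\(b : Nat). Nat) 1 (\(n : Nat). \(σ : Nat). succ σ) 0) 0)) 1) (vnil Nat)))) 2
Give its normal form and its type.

reduced normal form:
  refl (Vec Nat 2) (vcons Nat 1 4 (vcons Nat 0 3 (vnil Nat)))
the term's type:
  Eq (Vec Nat 2) (vcons Nat 1 4 (vcons Nat 0 3 (vnil Nat))) (vcons Nat 1 4 (vcons Nat 0 3 (vnil Nat)))
observation: the leftmost-outermost redex is a beta-redex, and normalization takes 23 steps.


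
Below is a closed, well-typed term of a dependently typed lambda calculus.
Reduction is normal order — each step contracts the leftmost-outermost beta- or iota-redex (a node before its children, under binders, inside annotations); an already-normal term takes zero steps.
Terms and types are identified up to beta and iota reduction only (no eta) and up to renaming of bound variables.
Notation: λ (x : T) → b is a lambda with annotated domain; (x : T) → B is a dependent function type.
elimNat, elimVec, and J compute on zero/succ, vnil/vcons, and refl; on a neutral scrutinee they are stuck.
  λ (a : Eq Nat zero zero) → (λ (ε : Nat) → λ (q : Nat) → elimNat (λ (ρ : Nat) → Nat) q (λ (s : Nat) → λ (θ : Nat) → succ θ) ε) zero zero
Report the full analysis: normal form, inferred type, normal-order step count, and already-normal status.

resulting normal form:
  λ (a : Eq Nat zero zero) → zero
the term's type:
  (a : Eq Nat zero zero) → Nat
steps to reach normal form (normal order): 3
term was already normal: no
first redex: a beta-redex


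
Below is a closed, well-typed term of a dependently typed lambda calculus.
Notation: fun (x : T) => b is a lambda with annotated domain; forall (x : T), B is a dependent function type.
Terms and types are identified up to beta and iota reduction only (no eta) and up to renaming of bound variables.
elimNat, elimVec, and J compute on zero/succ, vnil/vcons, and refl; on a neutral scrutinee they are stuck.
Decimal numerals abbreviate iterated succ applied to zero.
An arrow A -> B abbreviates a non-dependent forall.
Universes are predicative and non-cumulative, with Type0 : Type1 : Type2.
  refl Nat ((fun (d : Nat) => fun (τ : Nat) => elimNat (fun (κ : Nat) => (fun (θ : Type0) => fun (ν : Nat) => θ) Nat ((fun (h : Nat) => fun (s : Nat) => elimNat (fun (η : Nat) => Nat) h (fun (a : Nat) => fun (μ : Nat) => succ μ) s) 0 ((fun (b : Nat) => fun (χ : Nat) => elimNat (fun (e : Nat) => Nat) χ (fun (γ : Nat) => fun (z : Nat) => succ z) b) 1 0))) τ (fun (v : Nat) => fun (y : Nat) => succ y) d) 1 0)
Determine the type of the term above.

inferred type:
  Eq Nat 1 1


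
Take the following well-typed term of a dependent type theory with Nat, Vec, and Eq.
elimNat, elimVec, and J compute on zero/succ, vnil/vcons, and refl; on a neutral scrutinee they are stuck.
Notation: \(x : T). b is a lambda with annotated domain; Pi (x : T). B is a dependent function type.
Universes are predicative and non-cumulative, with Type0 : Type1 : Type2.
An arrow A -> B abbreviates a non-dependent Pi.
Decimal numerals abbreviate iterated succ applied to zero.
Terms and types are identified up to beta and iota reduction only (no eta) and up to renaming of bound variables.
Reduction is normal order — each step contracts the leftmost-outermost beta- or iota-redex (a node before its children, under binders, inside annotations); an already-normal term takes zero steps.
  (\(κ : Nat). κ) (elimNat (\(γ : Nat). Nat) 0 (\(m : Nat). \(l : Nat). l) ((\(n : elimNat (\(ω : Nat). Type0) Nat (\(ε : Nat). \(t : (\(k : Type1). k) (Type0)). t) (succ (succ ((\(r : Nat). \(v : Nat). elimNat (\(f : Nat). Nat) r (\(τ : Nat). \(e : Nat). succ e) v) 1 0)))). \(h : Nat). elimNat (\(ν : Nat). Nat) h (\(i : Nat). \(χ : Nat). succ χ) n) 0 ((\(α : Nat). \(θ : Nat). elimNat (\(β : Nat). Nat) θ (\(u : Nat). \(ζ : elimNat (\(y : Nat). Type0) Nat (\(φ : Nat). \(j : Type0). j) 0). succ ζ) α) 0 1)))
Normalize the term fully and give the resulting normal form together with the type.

normal form:
  0
the term's type:
  Nat
observation: the leftmost-outermost redex is a beta-redex, and normalization takes 11 steps.


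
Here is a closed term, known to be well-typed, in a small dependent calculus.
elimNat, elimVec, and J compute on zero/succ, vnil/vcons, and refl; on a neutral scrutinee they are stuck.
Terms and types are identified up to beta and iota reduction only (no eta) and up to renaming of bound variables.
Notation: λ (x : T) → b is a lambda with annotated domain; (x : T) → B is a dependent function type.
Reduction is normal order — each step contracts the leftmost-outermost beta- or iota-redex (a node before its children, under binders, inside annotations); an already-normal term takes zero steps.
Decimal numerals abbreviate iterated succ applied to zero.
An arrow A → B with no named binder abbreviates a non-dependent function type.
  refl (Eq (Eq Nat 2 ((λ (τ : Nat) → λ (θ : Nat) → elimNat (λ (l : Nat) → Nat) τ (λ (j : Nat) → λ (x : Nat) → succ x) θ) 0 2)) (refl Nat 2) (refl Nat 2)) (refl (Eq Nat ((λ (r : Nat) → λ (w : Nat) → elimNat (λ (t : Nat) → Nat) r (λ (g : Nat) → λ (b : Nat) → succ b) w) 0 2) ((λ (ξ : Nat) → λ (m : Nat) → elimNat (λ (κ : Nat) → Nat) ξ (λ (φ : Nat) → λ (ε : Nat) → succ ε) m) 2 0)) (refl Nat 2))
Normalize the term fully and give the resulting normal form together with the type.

reduced normal form:
  refl (Eq (Eq Nat 2 2) (refl Nat 2) (refl Nat 2)) (refl (Eq Nat 2 2) (refl Nat 2))
inferred type:
  Eq (Eq (Eq Nat 2 2) (refl Nat 2) (refl Nat 2)) (refl (Eq Nat 2 2) (refl Nat 2)) (refl (Eq Nat 2 2) (refl Nat 2))
observation: the first redex contracted is a beta-redex; the normal form is reached in 21 normal-order steps.


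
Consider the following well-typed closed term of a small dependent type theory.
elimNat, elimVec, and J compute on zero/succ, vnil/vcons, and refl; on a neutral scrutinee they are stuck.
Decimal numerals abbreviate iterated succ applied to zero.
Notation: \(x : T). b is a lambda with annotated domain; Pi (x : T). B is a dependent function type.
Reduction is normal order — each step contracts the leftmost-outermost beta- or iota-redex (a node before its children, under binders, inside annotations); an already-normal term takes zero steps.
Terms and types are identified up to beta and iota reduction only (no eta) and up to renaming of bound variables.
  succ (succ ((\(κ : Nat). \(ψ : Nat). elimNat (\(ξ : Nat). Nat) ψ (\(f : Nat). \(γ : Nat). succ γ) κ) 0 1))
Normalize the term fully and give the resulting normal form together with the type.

reduced normal form:
  3
inferred type:
  Nat
observation: 3 normal-order steps separate the term from its normal form.


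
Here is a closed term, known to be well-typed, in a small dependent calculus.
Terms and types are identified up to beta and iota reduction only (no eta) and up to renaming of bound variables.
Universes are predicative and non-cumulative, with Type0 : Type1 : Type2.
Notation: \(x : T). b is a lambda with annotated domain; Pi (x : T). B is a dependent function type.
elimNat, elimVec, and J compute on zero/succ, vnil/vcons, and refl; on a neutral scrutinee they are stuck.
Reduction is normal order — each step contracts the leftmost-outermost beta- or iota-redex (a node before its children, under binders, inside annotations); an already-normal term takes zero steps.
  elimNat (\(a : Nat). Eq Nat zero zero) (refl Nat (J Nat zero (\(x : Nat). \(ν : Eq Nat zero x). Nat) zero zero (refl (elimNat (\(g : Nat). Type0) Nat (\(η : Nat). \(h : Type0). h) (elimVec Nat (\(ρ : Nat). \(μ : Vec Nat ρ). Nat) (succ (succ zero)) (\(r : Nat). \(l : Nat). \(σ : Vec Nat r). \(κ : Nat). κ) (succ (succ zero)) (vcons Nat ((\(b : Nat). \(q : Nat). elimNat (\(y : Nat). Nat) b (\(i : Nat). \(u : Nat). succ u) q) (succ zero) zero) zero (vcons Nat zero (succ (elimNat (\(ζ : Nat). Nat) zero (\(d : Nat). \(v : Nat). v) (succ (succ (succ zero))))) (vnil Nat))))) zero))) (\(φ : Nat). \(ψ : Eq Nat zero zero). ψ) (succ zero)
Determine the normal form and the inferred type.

resulting normal form:
  refl Nat zero
inferred type:
  Eq Nat zero zero
observation: reduction starts at an elimNat iota-redex, and 5 normal-order steps reach the normal form.


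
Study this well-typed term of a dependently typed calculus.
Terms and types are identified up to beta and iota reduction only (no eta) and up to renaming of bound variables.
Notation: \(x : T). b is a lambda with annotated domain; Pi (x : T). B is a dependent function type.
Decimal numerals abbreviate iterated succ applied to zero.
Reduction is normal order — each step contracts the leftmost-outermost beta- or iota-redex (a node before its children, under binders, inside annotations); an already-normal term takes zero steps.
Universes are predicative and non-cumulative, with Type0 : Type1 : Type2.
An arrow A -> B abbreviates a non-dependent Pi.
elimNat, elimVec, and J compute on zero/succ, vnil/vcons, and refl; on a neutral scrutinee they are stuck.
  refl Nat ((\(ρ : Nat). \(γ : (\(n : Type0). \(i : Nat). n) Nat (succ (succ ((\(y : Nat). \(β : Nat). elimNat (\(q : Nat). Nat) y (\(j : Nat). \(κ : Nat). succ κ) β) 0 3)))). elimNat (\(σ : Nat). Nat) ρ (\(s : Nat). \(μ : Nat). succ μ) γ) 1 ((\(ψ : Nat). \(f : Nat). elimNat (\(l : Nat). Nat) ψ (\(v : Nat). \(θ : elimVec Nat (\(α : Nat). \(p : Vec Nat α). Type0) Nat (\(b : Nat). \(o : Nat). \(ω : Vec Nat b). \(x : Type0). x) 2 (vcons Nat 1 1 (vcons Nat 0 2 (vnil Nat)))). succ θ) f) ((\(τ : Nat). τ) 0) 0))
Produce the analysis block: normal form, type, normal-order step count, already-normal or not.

resulting normal form:
  refl Nat 1
the term's type:
  Eq Nat 1 1
reduction steps (normal order): 7
term was already normal: no
first redex: a beta-redex


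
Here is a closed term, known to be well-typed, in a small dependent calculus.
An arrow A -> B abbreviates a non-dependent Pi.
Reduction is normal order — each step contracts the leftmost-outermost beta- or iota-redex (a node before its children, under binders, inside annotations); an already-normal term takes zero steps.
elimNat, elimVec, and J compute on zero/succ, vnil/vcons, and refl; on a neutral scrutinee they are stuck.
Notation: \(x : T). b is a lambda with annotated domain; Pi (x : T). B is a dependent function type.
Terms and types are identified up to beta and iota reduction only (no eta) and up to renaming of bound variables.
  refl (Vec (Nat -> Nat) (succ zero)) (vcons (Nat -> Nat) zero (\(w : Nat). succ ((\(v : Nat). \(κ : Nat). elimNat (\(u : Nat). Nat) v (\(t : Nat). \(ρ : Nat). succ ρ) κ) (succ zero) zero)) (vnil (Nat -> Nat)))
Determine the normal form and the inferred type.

resulting normal form:
  refl (Vec (Nat -> Nat) (succ zero)) (vcons (Nat -> Nat) zero (\(w : Nat). succ (succ zero)) (vnil (Nat -> Nat)))
type:
  Eq (Vec (Nat -> Nat) (succ zero)) (vcons (Nat -> Nat) zero (\(w : Nat). succ (succ zero)) (vnil (Nat -> Nat))) (vcons (Nat -> Nat) zero (\(v : Nat). succ (succ zero)) (vnil (Nat -> Nat)))


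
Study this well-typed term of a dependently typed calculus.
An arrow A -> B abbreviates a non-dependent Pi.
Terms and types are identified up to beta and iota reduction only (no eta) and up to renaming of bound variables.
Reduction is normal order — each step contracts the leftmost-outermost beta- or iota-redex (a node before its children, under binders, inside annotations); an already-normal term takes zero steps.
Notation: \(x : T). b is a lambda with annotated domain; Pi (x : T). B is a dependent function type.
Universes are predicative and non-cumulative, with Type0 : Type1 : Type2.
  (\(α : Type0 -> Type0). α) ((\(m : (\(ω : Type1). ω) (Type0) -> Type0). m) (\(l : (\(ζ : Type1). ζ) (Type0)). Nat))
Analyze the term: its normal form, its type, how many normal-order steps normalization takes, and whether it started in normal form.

reduced normal form:
  \(α : Type0). Nat
inferred type:
  Type0 -> Type0
reduction steps (normal order): 3
already normal: no
first redex: a beta-redex


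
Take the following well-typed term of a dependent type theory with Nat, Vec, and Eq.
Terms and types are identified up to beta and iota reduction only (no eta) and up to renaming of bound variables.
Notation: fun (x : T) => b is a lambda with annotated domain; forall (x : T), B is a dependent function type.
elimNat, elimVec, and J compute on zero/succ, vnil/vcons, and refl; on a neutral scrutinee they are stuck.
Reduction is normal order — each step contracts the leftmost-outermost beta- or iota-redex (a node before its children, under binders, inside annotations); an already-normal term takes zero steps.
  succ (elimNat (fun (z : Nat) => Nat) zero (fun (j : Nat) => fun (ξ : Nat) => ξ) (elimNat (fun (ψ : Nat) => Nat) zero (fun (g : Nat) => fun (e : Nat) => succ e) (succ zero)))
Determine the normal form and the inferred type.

reduced normal form:
  succ zero
the term's type:
  Nat


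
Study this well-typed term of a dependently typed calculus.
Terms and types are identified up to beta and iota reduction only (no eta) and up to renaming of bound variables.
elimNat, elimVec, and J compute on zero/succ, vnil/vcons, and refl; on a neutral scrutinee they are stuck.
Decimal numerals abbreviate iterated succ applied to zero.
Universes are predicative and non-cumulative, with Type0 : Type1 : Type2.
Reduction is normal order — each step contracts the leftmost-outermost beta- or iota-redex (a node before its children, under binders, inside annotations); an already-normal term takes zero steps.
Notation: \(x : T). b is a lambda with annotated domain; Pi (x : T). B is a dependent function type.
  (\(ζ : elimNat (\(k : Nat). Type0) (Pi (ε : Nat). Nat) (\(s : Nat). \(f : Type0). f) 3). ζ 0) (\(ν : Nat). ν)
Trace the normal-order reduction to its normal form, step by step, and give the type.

normal-order reduction:
  (\(ζ : elimNat (\(k : Nat). Type0) (Pi (ε : Nat). Nat) (\(s : Nat). \(f : Type0). f) 3). ζ 0) (\(ν : Nat). ν)
  ~> (\(ζ : Nat). ζ) 0
  ~> 0
inferred type:
  Nat


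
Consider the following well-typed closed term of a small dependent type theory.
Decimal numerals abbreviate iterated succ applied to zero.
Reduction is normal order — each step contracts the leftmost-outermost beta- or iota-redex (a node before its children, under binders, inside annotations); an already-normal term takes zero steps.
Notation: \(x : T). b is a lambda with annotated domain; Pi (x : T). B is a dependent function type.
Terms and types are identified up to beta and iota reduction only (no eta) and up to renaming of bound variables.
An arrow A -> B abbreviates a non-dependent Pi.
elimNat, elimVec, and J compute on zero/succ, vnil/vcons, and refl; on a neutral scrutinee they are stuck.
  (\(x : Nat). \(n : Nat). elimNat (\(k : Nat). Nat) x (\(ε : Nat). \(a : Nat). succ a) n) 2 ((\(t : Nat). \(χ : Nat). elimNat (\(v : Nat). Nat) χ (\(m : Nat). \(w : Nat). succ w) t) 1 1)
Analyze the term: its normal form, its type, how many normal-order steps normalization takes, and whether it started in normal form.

resulting normal form:
  4
inferred type:
  Nat
reduction steps (normal order): 15
started in normal form: no
first redex: a beta-redex


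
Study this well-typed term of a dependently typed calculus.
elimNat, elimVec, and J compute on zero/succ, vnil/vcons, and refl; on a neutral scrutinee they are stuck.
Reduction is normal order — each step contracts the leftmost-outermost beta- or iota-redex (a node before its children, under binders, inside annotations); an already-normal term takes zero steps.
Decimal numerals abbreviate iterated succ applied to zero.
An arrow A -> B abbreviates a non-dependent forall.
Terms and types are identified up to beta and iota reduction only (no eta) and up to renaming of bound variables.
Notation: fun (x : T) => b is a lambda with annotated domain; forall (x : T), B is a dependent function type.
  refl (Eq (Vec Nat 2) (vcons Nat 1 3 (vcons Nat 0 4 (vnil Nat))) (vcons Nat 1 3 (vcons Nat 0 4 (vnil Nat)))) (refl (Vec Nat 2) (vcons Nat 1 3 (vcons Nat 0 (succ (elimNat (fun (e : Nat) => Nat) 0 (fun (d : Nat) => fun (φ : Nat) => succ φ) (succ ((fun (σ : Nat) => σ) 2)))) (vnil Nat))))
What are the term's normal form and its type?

resulting normal form:
  refl (Eq (Vec Nat 2) (vcons Nat 1 3 (vcons Nat 0 4 (vnil Nat))) (vcons Nat 1 3 (vcons Nat 0 4 (vnil Nat)))) (refl (Vec Nat 2) (vcons Nat 1 3 (vcons Nat 0 4 (vnil Nat))))
the term's type:
  Eq (Eq (Vec Nat 2) (vcons Nat 1 3 (vcons Nat 0 4 (vnil Nat))) (vcons Nat 1 3 (vcons Nat 0 4 (vnil Nat)))) (refl (Vec Nat 2) (vcons Nat 1 3 (vcons Nat 0 4 (vnil Nat)))) (refl (Vec Nat 2) (vcons Nat 1 3 (vcons Nat 0 4 (vnil Nat))))
observation: the first redex contracted is an elimNat iota-redex; the normal form is reached in 11 normal-order steps.


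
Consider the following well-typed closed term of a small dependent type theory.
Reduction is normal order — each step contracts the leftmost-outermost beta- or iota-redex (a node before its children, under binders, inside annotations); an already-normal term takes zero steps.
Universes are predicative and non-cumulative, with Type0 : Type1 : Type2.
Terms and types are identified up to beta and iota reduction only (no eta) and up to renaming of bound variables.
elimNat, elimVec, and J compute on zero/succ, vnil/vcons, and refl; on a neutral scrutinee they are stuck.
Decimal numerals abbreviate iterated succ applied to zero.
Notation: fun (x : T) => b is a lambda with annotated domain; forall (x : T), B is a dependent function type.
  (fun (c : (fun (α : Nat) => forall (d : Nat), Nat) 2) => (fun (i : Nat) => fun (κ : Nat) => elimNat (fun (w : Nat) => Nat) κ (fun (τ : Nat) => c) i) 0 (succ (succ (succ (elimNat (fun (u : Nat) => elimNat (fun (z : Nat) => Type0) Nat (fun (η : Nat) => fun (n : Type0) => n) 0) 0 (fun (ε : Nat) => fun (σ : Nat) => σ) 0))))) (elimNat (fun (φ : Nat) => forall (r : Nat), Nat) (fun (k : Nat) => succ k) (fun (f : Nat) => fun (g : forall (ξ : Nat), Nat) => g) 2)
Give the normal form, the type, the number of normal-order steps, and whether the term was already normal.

resulting normal form:
  3
type:
  Nat
reduction steps (normal order): 5
started in normal form: no
first contracted redex: a beta-redex


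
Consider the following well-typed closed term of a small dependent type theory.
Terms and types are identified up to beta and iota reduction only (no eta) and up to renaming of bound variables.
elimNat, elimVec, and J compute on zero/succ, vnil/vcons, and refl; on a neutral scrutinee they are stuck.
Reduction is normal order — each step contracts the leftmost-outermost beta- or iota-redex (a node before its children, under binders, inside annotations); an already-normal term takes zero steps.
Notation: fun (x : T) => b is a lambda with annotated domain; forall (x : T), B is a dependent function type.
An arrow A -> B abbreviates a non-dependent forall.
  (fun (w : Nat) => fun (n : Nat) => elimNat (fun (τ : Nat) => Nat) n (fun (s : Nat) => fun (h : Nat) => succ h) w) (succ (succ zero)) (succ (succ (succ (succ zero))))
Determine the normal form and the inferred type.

reduced normal form:
  succ (succ (succ (succ (succ (succ zero)))))
inferred type:
  Nat
observation: normalization takes exactly 9 steps under the normal-order strategy.


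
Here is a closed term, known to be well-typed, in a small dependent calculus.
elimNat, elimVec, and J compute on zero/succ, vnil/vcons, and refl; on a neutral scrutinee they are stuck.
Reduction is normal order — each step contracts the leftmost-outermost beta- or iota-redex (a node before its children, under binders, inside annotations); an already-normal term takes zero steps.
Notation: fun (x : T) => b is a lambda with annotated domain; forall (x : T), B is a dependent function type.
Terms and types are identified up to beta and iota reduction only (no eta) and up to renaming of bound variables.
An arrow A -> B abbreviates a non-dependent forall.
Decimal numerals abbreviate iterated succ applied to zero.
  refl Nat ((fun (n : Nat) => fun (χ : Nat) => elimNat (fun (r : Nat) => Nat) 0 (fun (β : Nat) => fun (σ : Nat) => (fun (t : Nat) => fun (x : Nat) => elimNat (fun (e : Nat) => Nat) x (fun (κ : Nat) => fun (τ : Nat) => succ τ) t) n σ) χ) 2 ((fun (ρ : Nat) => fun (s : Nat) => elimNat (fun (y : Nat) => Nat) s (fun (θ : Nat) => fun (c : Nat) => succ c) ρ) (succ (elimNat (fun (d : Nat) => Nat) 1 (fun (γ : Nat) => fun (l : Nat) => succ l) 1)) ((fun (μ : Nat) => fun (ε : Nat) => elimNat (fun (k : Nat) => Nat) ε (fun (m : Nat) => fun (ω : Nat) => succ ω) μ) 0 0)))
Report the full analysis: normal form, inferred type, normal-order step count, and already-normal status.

reduced normal form:
  refl Nat 6
the term's type:
  Eq Nat 6 6
normal-order step count: 40
started in normal form: no
first contracted redex: a beta-redex


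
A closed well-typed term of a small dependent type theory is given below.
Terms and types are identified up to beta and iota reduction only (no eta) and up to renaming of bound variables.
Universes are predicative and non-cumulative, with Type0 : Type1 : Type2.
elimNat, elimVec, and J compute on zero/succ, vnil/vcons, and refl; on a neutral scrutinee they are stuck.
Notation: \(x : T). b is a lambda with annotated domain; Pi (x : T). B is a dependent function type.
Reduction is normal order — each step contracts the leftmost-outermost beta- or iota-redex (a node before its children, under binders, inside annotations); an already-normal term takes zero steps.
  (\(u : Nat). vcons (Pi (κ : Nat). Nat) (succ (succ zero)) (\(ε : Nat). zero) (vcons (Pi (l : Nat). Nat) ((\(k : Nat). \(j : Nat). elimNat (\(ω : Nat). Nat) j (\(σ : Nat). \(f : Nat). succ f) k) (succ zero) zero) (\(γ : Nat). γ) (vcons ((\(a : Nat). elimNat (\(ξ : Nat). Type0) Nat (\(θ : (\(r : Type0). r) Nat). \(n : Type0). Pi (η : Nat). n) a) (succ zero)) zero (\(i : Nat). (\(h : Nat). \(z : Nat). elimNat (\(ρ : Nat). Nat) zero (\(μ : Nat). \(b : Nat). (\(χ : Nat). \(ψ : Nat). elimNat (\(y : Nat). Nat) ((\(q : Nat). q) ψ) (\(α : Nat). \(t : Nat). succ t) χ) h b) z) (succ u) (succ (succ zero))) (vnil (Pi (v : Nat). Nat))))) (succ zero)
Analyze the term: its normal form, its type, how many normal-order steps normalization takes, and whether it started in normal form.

resulting normal form:
  vcons (Pi (u : Nat). Nat) (succ (succ zero)) (\(κ : Nat). zero) (vcons (Pi (ε : Nat). Nat) (succ zero) (\(l : Nat). l) (vcons (Pi (k : Nat). Nat) zero (\(j : Nat). succ (succ (succ (succ zero)))) (vnil (Pi (ω : Nat). Nat))))
the term's type:
  Vec (Pi (u : Nat). Nat) (succ (succ (succ zero)))
steps to reach normal form (normal order): 41
term was already normal: no
first contracted redex: a beta-redex


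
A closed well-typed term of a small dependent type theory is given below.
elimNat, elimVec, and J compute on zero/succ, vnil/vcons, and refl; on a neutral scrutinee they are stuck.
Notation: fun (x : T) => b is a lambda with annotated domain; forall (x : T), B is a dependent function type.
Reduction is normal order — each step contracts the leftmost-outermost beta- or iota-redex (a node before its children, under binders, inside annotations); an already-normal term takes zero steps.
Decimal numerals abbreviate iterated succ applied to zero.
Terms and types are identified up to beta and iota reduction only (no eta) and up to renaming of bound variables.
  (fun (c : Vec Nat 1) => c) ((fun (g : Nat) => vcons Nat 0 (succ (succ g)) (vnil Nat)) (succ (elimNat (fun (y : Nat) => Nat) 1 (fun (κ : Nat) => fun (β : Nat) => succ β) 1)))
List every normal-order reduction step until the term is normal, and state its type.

reduction (normal order):
  (fun (c : Vec Nat 1) => c) ((fun (g : Nat) => vcons Nat 0 (succ (succ g)) (vnil Nat)) (succ (elimNat (fun (y : Nat) => Nat) 1 (fun (κ : Nat) => fun (β : Nat) => succ β) 1)))
  ~> (fun (c : Nat) => vcons Nat 0 (succ (succ c)) (vnil Nat)) (succ (elimNat (fun (g : Nat) => Nat) 1 (fun (y : Nat) => fun (κ : Nat) => succ κ) 1))
  ~> vcons Nat 0 (succ (succ (succ (elimNat (fun (c : Nat) => Nat) 1 (fun (g : Nat) => fun (y : Nat) => succ y) 1)))) (vnil Nat)
  ~> vcons Nat 0 (succ (succ (succ ((fun (c : Nat) => fun (g : Nat) => succ g) 0 (elimNat (fun (y : Nat) => Nat) 1 (fun (κ : Nat) => fun (β : Nat) => succ β) 0))))) (vnil Nat)
  ~> vcons Nat 0 (succ (succ (succ ((fun (c : Nat) => succ c) (elimNat (fun (g : Nat) => Nat) 1 (fun (y : Nat) => fun (κ : Nat) => succ κ) 0))))) (vnil Nat)
  ~> vcons Nat 0 (succ (succ (succ (succ (elimNat (fun (c : Nat) => Nat) 1 (fun (g : Nat) => fun (y : Nat) => succ y) 0))))) (vnil Nat)
  ~> vcons Nat 0 5 (vnil Nat)
type:
  Vec Nat 1


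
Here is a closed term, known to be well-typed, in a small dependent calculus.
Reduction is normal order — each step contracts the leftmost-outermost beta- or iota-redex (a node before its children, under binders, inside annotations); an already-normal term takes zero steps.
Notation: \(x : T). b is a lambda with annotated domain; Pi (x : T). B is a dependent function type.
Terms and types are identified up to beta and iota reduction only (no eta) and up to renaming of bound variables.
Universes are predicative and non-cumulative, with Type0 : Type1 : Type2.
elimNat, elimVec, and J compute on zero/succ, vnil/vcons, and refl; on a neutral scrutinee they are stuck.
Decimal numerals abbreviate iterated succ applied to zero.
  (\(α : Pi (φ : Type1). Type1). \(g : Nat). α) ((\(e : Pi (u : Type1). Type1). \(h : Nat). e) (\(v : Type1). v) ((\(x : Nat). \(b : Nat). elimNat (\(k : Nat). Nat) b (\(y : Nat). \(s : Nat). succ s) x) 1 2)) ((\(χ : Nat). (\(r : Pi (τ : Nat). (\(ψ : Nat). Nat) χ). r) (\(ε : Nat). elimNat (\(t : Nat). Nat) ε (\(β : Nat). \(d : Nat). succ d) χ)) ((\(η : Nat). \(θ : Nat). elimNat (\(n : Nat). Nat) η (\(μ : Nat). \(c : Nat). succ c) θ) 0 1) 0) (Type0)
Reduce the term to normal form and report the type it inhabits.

normal form:
  Type0
type:
  Type1


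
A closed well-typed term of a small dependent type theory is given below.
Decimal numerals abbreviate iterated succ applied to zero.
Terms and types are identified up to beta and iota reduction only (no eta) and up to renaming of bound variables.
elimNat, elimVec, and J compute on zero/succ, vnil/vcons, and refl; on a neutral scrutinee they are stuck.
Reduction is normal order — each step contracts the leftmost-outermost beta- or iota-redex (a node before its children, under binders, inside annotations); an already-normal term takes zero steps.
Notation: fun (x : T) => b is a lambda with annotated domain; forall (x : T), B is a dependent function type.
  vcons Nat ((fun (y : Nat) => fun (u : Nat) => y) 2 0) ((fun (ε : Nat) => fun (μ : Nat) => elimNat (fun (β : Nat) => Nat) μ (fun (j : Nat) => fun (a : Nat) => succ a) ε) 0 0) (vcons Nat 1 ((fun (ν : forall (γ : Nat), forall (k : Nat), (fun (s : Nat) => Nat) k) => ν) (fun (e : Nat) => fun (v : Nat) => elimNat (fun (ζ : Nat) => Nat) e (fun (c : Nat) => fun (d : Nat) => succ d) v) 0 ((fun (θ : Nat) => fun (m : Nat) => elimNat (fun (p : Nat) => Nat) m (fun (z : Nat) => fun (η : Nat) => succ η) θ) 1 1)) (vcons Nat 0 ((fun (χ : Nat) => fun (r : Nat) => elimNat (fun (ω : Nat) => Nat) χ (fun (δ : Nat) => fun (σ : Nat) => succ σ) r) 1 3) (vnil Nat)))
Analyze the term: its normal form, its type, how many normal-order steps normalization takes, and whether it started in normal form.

reduced normal form:
  vcons Nat 2 0 (vcons Nat 1 2 (vcons Nat 0 4 (vnil Nat)))
the term's type:
  Vec Nat 3
reduction steps (normal order): 33
term was already normal: no
first redex: a beta-redex


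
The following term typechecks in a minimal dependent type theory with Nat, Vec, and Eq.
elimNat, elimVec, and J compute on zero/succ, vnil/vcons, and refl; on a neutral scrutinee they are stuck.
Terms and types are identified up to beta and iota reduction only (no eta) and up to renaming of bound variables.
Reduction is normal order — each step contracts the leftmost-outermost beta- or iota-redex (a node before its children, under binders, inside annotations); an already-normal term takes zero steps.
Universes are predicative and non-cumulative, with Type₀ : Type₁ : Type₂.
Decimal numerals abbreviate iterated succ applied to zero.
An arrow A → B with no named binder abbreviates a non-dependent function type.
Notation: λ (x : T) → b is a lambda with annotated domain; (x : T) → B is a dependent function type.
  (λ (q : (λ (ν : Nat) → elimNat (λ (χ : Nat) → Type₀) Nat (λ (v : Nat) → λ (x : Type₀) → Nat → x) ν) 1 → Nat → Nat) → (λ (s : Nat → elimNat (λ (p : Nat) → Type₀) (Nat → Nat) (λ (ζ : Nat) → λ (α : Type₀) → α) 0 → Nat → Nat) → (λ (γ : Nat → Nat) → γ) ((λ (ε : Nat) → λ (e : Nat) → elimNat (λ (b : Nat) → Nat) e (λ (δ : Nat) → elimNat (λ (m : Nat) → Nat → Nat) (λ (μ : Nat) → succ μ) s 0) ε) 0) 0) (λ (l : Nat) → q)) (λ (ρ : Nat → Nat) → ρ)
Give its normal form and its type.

normal form:
  0
inferred type:
  Nat
observation: the first redex contracted is a beta-redex; the normal form is reached in 6 normal-order steps.


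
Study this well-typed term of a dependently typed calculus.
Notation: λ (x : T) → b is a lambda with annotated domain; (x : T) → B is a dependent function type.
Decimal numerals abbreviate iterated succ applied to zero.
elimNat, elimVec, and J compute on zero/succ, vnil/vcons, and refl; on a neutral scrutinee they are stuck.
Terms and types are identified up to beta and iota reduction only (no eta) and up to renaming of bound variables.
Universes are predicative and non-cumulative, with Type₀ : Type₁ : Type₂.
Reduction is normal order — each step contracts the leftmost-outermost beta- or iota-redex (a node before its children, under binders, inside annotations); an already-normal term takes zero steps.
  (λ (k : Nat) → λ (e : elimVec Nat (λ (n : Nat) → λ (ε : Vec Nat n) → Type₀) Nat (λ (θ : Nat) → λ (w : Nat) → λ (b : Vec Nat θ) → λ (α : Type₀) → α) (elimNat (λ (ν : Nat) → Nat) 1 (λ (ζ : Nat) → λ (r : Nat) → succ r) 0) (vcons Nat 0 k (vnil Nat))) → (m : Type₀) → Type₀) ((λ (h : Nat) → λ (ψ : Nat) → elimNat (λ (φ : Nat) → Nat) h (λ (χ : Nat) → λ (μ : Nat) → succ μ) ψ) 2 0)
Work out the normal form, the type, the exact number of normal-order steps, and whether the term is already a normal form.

reduced normal form:
  λ (k : Nat) → (e : Type₀) → Type₀
the term's type:
  (k : Nat) → Type₁
reduction steps (normal order): 7
term was already normal: no
first contracted redex: a beta-redex
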